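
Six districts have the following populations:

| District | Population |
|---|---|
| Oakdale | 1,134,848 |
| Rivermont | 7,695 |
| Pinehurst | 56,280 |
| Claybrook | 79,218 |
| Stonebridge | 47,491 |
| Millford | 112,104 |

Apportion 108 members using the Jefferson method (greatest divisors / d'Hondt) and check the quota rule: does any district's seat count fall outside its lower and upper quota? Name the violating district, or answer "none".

Standard quotas: Oakdale 85.254, Rivermont 0.578, Pinehurst 4.228, Claybrook 5.951, Stonebridge 3.568, Millford 8.422.
Jefferson allocation: Oakdale 87, Rivermont 0, Pinehurst 4, Claybrook 6, Stonebridge 3, Millford 8.
Oakdale has quota 85.254 (lower 85, upper 86) but receives 87 — outside the quota interval.

Oakdale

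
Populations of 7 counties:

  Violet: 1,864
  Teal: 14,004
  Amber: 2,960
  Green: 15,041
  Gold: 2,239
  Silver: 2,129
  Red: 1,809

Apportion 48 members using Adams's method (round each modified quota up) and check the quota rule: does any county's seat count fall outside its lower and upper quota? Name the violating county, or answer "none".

Standard quotas: Violet 2.234, Teal 16.785, Amber 3.548, Green 18.028, Gold 2.684, Silver 2.552, Red 2.168.
Adams allocation: Violet 3, Teal 16, Amber 4, Green 17, Gold 3, Silver 3, Red 2.
Green has quota 18.028 (lower 18, upper 19) but receives 17 — outside the quota interval.

Green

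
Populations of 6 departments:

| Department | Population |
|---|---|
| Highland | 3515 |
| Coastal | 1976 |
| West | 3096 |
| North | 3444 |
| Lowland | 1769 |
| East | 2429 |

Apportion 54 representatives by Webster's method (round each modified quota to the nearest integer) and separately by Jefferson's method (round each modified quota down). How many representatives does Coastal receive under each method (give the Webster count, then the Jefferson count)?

Webster: Highland 12, Coastal 7, West 10, North 11, Lowland 6, East 8.
Jefferson: Highland 12, Coastal 6, West 10, North 12, Lowland 6, East 8.
Coastal gets 7 under Webster and 6 under Jefferson.

7 and 6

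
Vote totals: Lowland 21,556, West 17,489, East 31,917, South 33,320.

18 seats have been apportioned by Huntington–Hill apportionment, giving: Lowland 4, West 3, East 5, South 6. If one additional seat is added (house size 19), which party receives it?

Priority for the next seat is population ÷ (√(s·(s+1))).
Priorities: Lowland 4820.068, West 5048.639, East 5827.220, South 5141.388.
Highest priority: East.

East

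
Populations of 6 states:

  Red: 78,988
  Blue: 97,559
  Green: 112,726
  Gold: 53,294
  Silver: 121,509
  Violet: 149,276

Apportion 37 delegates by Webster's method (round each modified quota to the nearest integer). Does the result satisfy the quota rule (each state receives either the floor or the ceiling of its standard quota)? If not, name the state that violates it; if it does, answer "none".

Standard quotas: Red 4.765, Blue 5.885, Green 6.800, Gold 3.215, Silver 7.330, Violet 9.005.
Webster allocation: Red 5, Blue 6, Green 7, Gold 3, Silver 7, Violet 9.
Every allocation lies between the lower and upper quota.

none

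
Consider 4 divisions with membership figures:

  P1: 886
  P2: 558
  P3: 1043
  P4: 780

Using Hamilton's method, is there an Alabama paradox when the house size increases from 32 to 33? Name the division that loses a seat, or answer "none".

none

At 32 seats: P1 9, P2 5, P3 10, P4 8.
At 33 seats: P1 9, P2 6, P3 10, P4 8.
No division's allocation decreased.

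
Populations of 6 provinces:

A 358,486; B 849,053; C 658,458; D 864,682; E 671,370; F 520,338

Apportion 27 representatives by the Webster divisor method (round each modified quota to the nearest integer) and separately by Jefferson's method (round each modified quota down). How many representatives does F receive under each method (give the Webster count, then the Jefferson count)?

4 and 3

Webster: A 2, B 6, C 4, D 6, E 5, F 4.
Jefferson: A 2, B 6, C 5, D 6, E 5, F 3.
F gets 4 under Webster and 3 under Jefferson.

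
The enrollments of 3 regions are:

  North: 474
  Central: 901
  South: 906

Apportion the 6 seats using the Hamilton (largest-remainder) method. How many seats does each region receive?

North 1; Central 2; South 3

Total 2281; standard divisor 2281/6 ≈ 380.167.
Standard quotas: North 1.247, Central 2.370, South 2.383.
Lower quotas: North 1, Central 2, South 2 (sum 5, leaving 1 seat).
Remainders in descending order: South 0.383, Central 0.370, North 0.247.
The surplus seat goes to South.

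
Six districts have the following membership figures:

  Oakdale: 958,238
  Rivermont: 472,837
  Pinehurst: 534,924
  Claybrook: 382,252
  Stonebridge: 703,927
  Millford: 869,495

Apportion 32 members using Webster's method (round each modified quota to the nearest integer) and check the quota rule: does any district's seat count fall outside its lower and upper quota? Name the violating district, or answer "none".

none

Standard quotas: Oakdale 7.819, Rivermont 3.858, Pinehurst 4.365, Claybrook 3.119, Stonebridge 5.744, Millford 7.095.
Webster allocation: Oakdale 8, Rivermont 4, Pinehurst 4, Claybrook 3, Stonebridge 6, Millford 7.
Every allocation lies between the lower and upper quota.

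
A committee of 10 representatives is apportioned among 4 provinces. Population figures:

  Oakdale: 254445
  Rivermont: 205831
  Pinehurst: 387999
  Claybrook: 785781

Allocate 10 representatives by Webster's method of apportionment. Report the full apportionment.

Standard divisor 1634056/10 ≈ 163405.6; standard quotas: Oakdale 1.557, Rivermont 1.260, Pinehurst 2.374, Claybrook 4.809.
Rounding to the nearest integer gives Oakdale 2, Rivermont 1, Pinehurst 2, Claybrook 5 — total 10, matching the house size, so no adjustment is needed.

Oakdale 2; Rivermont 1; Pinehurst 2; Claybrook 5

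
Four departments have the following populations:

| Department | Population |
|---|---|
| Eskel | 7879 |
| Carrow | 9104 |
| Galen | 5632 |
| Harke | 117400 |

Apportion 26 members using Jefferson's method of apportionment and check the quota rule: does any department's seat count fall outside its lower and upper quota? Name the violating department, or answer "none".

Standard quotas: Eskel 1.463, Carrow 1.691, Galen 1.046, Harke 21.801.
Jefferson allocation: Eskel 1, Carrow 1, Galen 1, Harke 23.
Harke has quota 21.801 (lower 21, upper 22) but receives 23 — outside the quota interval.

Harke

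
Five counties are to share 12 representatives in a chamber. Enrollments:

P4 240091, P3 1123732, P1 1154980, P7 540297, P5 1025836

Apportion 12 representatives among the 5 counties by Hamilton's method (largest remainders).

P4 1, P3 3, P1 3, P7 2, P5 3

Total 4084936; standard divisor 4084936/12 ≈ 340411.333.
Standard quotas: P4 0.7053, P3 3.3011, P1 3.3929, P7 1.5872, P5 3.0135.
Lower quotas: P4 0, P3 3, P1 3, P7 1, P5 3 (sum 10, leaving 2 seats).
Remainders in descending order: P4 0.7053, P7 0.5872, P1 0.3929, P3 0.3011, P5 0.0135.
The surplus seats go to P4, P7.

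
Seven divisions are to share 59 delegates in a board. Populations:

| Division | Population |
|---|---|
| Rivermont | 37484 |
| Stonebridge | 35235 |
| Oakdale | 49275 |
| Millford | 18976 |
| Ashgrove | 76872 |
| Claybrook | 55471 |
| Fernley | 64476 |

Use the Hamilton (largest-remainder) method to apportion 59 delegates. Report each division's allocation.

Total 337789; standard divisor 337789/59 ≈ 5725.237.
Standard quotas: Rivermont 6.5472, Stonebridge 6.1543, Oakdale 8.6066, Millford 3.3144, Ashgrove 13.4269, Claybrook 9.6889, Fernley 11.2617.
Lower quotas: Rivermont 6, Stonebridge 6, Oakdale 8, Millford 3, Ashgrove 13, Claybrook 9, Fernley 11 (sum 56, leaving 3 seats).
Remainders in descending order: Claybrook 0.6889, Oakdale 0.6066, Rivermont 0.5472, Ashgrove 0.4269, Millford 0.3144, Fernley 0.2617, Stonebridge 0.1543.
The surplus seats go to Claybrook, Oakdale, Rivermont.

Rivermont: 7, Stonebridge: 6, Oakdale: 9, Millford: 3, Ashgrove: 13, Claybrook: 10, Fernley: 11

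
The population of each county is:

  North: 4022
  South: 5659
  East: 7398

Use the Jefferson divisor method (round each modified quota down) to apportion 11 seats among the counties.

North 2, South 4, East 5

Standard divisor 17079/11 ≈ 1552.636; standard quotas: North 2.590, South 3.645, East 4.765.
Rounding down gives 2, 3, 4 = 9 seats, so the divisor must be adjusted.
With modified divisor 1400: modified quotas North 2.873, South 4.042, East 5.284.
Rounding down: North 2, South 4, East 5 (total 11).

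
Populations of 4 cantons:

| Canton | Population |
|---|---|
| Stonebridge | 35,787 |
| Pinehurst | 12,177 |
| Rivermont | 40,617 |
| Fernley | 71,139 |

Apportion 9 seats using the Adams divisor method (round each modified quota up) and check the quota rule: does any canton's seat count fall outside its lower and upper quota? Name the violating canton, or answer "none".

none

Standard quotas: Stonebridge 2.017, Pinehurst 0.686, Rivermont 2.289, Fernley 4.009.
Adams allocation: Stonebridge 2, Pinehurst 1, Rivermont 2, Fernley 4.
Every allocation lies between the lower and upper quota.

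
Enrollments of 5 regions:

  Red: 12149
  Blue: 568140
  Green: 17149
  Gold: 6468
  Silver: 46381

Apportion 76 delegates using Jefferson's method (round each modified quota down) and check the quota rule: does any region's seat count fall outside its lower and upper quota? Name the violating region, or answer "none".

Standard quotas: Red 1.420, Blue 66.399, Green 2.004, Gold 0.756, Silver 5.421.
Jefferson allocation: Red 1, Blue 68, Green 2, Gold 0, Silver 5.
Blue has quota 66.399 (lower 66, upper 67) but receives 68 — outside the quota interval.

Blue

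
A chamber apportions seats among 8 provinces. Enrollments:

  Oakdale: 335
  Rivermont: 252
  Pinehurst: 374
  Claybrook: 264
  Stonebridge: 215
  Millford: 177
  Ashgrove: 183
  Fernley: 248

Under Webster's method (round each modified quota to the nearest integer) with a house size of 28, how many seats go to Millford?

Standard divisor 2048/28 ≈ 73.143; standard quotas: Oakdale 4.580, Rivermont 3.445, Pinehurst 5.113, Claybrook 3.609, Stonebridge 2.939, Millford 2.420, Ashgrove 2.502, Fernley 3.391.
Rounding to the nearest integer gives Oakdale 5, Rivermont 3, Pinehurst 5, Claybrook 4, Stonebridge 3, Millford 2, Ashgrove 3, Fernley 3 — total 28, matching the house size, so no adjustment is needed.
Millford receives 2.

2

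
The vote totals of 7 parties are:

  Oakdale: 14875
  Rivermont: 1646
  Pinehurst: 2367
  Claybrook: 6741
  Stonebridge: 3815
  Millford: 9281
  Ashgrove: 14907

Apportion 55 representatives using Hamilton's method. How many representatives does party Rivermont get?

Total 53632; standard divisor 53632/55 ≈ 975.127.
Standard quotas: Oakdale 15.2544, Rivermont 1.6880, Pinehurst 2.4274, Claybrook 6.9129, Stonebridge 3.9123, Millford 9.5177, Ashgrove 15.2872.
Lower quotas: Oakdale 15, Rivermont 1, Pinehurst 2, Claybrook 6, Stonebridge 3, Millford 9, Ashgrove 15 (sum 51, leaving 4 seats).
Remainders in descending order: Claybrook 0.9129, Stonebridge 0.9123, Rivermont 0.6880, Millford 0.5177, Pinehurst 0.4274, Ashgrove 0.2872, Oakdale 0.2544.
The surplus seats go to Claybrook, Stonebridge, Rivermont, Millford.
Rivermont receives 2.

2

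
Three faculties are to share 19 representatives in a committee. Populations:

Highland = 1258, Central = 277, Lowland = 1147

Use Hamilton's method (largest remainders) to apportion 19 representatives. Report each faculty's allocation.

Highland=9; Central=2; Lowland=8

Total 2682; standard divisor 2682/19 ≈ 141.158.
Standard quotas: Highland 8.912, Central 1.962, Lowland 8.126.
Lower quotas: Highland 8, Central 1, Lowland 8 (sum 17, leaving 2 seats).
Remainders in descending order: Central 0.962, Highland 0.912, Lowland 0.126.
Largest remainders: Central, Highland receive the extra seats.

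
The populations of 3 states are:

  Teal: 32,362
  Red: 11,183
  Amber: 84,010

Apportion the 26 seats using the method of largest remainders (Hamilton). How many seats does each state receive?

Total 127555; standard divisor 127555/26 ≈ 4905.962.
Standard quotas: Teal 6.5965, Red 2.2795, Amber 17.1241.
Lower quotas: Teal 6, Red 2, Amber 17 (sum 25, leaving 1 seat).
Remainders in descending order: Teal 0.5965, Red 0.2795, Amber 0.1241.
The surplus seat goes to Teal.

Teal 7, Red 2, Amber 17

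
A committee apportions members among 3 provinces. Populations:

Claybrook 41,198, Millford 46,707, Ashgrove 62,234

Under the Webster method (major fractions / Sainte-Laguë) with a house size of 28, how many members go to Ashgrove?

11

Standard divisor 150139/28 ≈ 5362.107; standard quotas: Claybrook 7.683, Millford 8.711, Ashgrove 11.606.
Rounding to the nearest integer gives 8, 9, 12 = 29 seats, so the divisor must be adjusted.
With modified divisor 5450: modified quotas Claybrook 7.559, Millford 8.570, Ashgrove 11.419.
Rounding to the nearest integer: Claybrook 8, Millford 9, Ashgrove 11 (total 28).
Ashgrove receives 11.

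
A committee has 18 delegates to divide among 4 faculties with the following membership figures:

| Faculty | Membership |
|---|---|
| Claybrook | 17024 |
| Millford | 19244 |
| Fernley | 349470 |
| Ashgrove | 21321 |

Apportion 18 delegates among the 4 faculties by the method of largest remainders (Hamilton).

Standard divisor: 407059 ÷ 18 ≈ 22614.389.
Standard quotas: Claybrook 0.7528, Millford 0.8510, Fernley 15.4534, Ashgrove 0.9428.
Lower quotas: Claybrook 0, Millford 0, Fernley 15, Ashgrove 0 (sum 15, leaving 3 seats).
Remainders in descending order: Ashgrove 0.9428, Millford 0.8510, Claybrook 0.7528, Fernley 0.4534.
The surplus seats go to Ashgrove, Millford, Claybrook.

Claybrook=1, Millford=1, Fernley=15, Ashgrove=1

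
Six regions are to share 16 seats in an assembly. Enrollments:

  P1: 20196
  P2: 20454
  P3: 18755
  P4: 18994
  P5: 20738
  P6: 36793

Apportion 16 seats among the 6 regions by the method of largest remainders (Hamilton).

The standard divisor is 135930/16 ≈ 8495.625.
Standard quotas: P1 2.3772, P2 2.4076, P3 2.2076, P4 2.2357, P5 2.4410, P6 4.3308.
Lower quotas: P1 2, P2 2, P3 2, P4 2, P5 2, P6 4 (sum 14, leaving 2 seats).
Remainders in descending order: P5 0.4410, P2 0.4076, P1 0.3772, P6 0.3308, P4 0.2357, P3 0.2076.
The surplus seats go to P5, P2.

P1=2; P2=3; P3=2; P4=2; P5=3; P6=4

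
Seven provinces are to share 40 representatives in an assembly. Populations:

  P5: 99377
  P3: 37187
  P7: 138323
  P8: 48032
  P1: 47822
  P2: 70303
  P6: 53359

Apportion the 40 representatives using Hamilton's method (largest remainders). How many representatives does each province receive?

Standard divisor: 494403 ÷ 40 ≈ 12360.075.
Standard quotas: P5 8.0402, P3 3.0086, P7 11.1911, P8 3.8861, P1 3.8691, P2 5.6879, P6 4.3170.
Lower quotas: P5 8, P3 3, P7 11, P8 3, P1 3, P2 5, P6 4 (sum 37, leaving 3 seats).
Remainders in descending order: P8 0.8861, P1 0.8691, P2 0.6879, P6 0.3170, P7 0.1911, P5 0.0402, P3 0.0086.
Largest remainders: P8, P1, P2 receive the extra seats.

P5 8, P3 3, P7 11, P8 4, P1 4, P2 6, P6 4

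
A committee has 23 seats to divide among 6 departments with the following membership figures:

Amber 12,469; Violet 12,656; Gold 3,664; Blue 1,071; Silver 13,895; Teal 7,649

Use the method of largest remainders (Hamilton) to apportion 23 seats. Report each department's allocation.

Standard divisor: 51404 ÷ 23 ≈ 2234.957.
Standard quotas: Amber 5.5791, Violet 5.6627, Gold 1.6394, Blue 0.4792, Silver 6.2171, Teal 3.4224.
Lower quotas: Amber 5, Violet 5, Gold 1, Blue 0, Silver 6, Teal 3 (sum 20, leaving 3 seats).
Remainders in descending order: Violet 0.6627, Gold 0.6394, Amber 0.5791, Blue 0.4792, Teal 0.4224, Silver 0.2171.
The surplus seats go to Violet, Gold, Amber.

Amber=6, Violet=6, Gold=2, Blue=0, Silver=6, Teal=3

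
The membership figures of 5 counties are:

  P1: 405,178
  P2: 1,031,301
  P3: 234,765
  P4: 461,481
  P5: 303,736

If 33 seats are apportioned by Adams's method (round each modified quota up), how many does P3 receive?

3

Standard divisor 2436461/33 ≈ 73832.152; standard quotas: P1 5.488, P2 13.968, P3 3.180, P4 6.250, P5 4.114.
Rounding up gives 6, 14, 4, 7, 5 = 36 seats, so the divisor must be adjusted.
With modified divisor 78800: modified quotas P1 5.142, P2 13.088, P3 2.979, P4 5.856, P5 3.855.
Rounding up: P1 6, P2 14, P3 3, P4 6, P5 4 (total 33).
P3 receives 3.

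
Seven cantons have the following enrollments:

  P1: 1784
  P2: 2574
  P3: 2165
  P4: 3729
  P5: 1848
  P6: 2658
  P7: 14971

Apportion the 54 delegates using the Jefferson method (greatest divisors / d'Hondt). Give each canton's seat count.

P1 3, P2 4, P3 4, P4 7, P5 3, P6 5, P7 28

Standard divisor 29729/54 ≈ 550.537; standard quotas: P1 3.240, P2 4.675, P3 3.933, P4 6.773, P5 3.357, P6 4.828, P7 27.193.
Rounding down gives 3, 4, 3, 6, 3, 4, 27 = 50 seats, so the divisor must be adjusted.
With modified divisor 520: modified quotas P1 3.431, P2 4.950, P3 4.163, P4 7.171, P5 3.554, P6 5.112, P7 28.790.
Rounding down: P1 3, P2 4, P3 4, P4 7, P5 3, P6 5, P7 28 (total 54).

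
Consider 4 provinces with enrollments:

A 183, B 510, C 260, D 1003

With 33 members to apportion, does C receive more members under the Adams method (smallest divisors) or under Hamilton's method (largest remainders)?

Adams: A 3, B 9, C 5, D 16.
Hamilton: A 3, B 9, C 4, D 17.
C gets 5 under Adams and 4 under Hamilton.

Adams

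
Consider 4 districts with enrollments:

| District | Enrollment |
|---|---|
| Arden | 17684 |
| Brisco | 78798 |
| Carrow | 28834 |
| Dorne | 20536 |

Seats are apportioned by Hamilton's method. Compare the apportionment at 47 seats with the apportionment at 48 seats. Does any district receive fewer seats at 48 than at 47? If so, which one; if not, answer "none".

At 47 seats: Arden 6, Brisco 25, Carrow 9, Dorne 7.
At 48 seats: Arden 6, Brisco 26, Carrow 9, Dorne 7.
No district's allocation decreased.

none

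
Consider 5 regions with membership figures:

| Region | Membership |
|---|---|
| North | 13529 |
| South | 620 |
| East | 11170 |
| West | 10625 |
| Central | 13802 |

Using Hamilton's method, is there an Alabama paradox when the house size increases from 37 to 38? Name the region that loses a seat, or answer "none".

South

At 37 seats: North 10, South 1, East 8, West 8, Central 10.
At 38 seats: North 10, South 0, East 9, West 8, Central 11.
South drops from 1 to 0.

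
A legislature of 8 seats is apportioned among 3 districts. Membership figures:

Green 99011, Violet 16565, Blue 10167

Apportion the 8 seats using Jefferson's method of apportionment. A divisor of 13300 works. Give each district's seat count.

With modified divisor 13300: modified quotas Green 7.444, Violet 1.245, Blue 0.764.
Rounding down: Green 7, Violet 1, Blue 0 (total 8).

Green=7; Violet=1; Blue=0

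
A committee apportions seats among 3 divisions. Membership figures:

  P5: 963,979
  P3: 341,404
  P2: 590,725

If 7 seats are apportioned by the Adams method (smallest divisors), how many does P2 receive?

Standard divisor 1896108/7 ≈ 270872.571; standard quotas: P5 3.559, P3 1.260, P2 2.181.
Rounding up gives 4, 2, 3 = 9 seats, so the divisor must be adjusted.
With modified divisor 331400: modified quotas P5 2.909, P3 1.030, P2 1.783.
Rounding up: P5 3, P3 2, P2 2 (total 7).
P2 receives 2.

2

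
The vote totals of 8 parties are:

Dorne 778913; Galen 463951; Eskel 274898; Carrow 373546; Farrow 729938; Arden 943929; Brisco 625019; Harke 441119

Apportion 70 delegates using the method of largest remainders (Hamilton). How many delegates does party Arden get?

Total 4631313; standard divisor 4631313/70 ≈ 66161.614.
Standard quotas: Dorne 11.7729, Galen 7.0124, Eskel 4.1549, Carrow 5.6460, Farrow 11.0327, Arden 14.2670, Brisco 9.4469, Harke 6.6673.
Lower quotas: Dorne 11, Galen 7, Eskel 4, Carrow 5, Farrow 11, Arden 14, Brisco 9, Harke 6 (sum 67, leaving 3 seats).
Remainders in descending order: Dorne 0.7729, Harke 0.6673, Carrow 0.6460, Brisco 0.4469, Arden 0.2670, Eskel 0.1549, Farrow 0.0327, Galen 0.0124.
Largest remainders: Dorne, Harke, Carrow receive the extra seats.
Arden receives 14.

14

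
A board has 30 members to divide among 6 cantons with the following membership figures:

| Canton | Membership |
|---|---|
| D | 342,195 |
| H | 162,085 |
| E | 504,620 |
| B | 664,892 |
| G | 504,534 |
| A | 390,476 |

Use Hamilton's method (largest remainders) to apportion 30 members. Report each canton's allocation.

D=4, H=2, E=6, B=8, G=6, A=4

The standard divisor is 2568802/30 ≈ 85626.733.
Standard quotas: D 3.9964, H 1.8929, E 5.8933, B 7.7650, G 5.8922, A 4.5602.
Lower quotas: D 3, H 1, E 5, B 7, G 5, A 4 (sum 25, leaving 5 seats).
Remainders in descending order: D 0.9964, E 0.8933, H 0.8929, G 0.8922, B 0.7650, A 0.5602.
The surplus seats go to D, E, H, G, B.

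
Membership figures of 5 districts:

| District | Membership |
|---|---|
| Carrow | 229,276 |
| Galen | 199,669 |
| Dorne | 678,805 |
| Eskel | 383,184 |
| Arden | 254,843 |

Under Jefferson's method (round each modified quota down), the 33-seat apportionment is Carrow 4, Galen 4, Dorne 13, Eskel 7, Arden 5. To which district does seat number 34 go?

Priority for the next seat is population ÷ (current seats + 1).
Priorities: Carrow 45855.200, Galen 39933.800, Dorne 48486.071, Eskel 47898.000, Arden 42473.833.
Highest priority: Dorne.

Dorne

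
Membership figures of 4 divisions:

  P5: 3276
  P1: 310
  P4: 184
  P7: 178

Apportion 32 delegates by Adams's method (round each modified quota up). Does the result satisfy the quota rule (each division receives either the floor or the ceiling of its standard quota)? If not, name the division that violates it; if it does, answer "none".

Standard quotas: P5 26.553, P1 2.513, P4 1.491, P7 1.443.
Adams allocation: P5 25, P1 3, P4 2, P7 2.
P5 has quota 26.553 (lower 26, upper 27) but receives 25 — outside the quota interval.

P5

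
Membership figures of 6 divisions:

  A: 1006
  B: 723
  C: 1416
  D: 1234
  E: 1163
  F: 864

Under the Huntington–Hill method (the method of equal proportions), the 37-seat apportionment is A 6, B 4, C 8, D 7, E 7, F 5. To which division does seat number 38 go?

Priority for the next seat is population ÷ (√(s·(s+1))).
Priorities: A 155.229, B 161.668, C 166.877, D 164.900, E 155.412, F 157.744.
Highest priority: C.

C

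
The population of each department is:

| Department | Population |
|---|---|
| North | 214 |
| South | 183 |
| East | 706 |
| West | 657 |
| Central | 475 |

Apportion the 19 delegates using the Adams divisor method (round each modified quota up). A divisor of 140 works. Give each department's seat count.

With modified divisor 140: modified quotas North 1.529, South 1.307, East 5.043, West 4.693, Central 3.393.
Rounding up: North 2, South 2, East 6, West 5, Central 4 (total 19).

North 2, South 2, East 6, West 5, Central 4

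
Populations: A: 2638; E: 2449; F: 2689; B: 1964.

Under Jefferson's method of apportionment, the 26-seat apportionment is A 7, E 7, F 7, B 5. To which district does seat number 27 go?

F

Priority for the next seat is population ÷ (current seats + 1).
Priorities: A 329.750, E 306.125, F 336.125, B 327.333.
Highest priority: F.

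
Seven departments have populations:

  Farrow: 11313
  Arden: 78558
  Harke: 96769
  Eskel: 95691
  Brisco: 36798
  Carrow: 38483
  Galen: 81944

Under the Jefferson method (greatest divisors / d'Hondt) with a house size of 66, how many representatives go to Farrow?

1

Standard divisor 439556/66 ≈ 6659.939; standard quotas: Farrow 1.699, Arden 11.796, Harke 14.530, Eskel 14.368, Brisco 5.525, Carrow 5.778, Galen 12.304.
Rounding down gives 1, 11, 14, 14, 5, 5, 12 = 62 seats, so the divisor must be adjusted.
With modified divisor 6340: modified quotas Farrow 1.784, Arden 12.391, Harke 15.263, Eskel 15.093, Brisco 5.804, Carrow 6.070, Galen 12.925.
Rounding down: Farrow 1, Arden 12, Harke 15, Eskel 15, Brisco 5, Carrow 6, Galen 12 (total 66).
Farrow receives 1.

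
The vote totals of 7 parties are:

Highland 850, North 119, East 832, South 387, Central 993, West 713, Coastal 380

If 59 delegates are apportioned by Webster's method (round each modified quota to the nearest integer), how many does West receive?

10

Standard divisor 4274/59 ≈ 72.441; standard quotas: Highland 11.734, North 1.643, East 11.485, South 5.342, Central 13.708, West 9.843, Coastal 5.246.
Rounding to the nearest integer gives Highland 12, North 2, East 11, South 5, Central 14, West 10, Coastal 5 — total 59, matching the house size, so no adjustment is needed.
West receives 10.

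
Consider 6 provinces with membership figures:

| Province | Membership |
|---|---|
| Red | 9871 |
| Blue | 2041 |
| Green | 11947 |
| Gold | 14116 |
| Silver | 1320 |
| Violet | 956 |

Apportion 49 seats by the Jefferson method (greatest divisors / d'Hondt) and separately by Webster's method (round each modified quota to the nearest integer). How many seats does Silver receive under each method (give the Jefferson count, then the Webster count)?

1 and 2

Jefferson: Red 12, Blue 2, Green 15, Gold 18, Silver 1, Violet 1.
Webster: Red 12, Blue 2, Green 15, Gold 17, Silver 2, Violet 1.
Silver gets 1 under Jefferson and 2 under Webster.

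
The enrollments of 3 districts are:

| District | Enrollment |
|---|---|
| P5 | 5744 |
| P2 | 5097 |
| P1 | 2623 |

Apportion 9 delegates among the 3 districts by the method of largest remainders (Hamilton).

P5=4, P2=3, P1=2

Standard divisor: 13464 ÷ 9 = 1496.
Standard quotas: P5 3.8396, P2 3.4071, P1 1.7533.
Lower quotas: P5 3, P2 3, P1 1 (sum 7, leaving 2 seats).
Remainders in descending order: P5 0.8396, P1 0.7533, P2 0.4071.
Largest remainders: P5, P1 receive the extra seats.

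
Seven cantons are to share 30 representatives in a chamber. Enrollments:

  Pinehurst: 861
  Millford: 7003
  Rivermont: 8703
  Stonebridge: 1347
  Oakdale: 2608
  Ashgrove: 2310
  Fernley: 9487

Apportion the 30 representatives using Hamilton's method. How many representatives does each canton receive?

Standard divisor: 32319 ÷ 30 ≈ 1077.3.
Standard quotas: Pinehurst 0.7992, Millford 6.5005, Rivermont 8.0785, Stonebridge 1.2503, Oakdale 2.4209, Ashgrove 2.1442, Fernley 8.8063.
Lower quotas: Pinehurst 0, Millford 6, Rivermont 8, Stonebridge 1, Oakdale 2, Ashgrove 2, Fernley 8 (sum 27, leaving 3 seats).
Remainders in descending order: Fernley 0.8063, Pinehurst 0.7992, Millford 0.5005, Oakdale 0.4209, Stonebridge 0.2503, Ashgrove 0.1442, Rivermont 0.0785.
Largest remainders: Fernley, Pinehurst, Millford receive the extra seats.

Pinehurst: 1; Millford: 7; Rivermont: 8; Stonebridge: 1; Oakdale: 2; Ashgrove: 2; Fernley: 9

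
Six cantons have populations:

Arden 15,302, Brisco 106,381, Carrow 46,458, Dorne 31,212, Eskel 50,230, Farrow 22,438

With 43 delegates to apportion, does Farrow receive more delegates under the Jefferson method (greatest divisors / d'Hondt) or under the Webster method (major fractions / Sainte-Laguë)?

Jefferson: Arden 2, Brisco 18, Carrow 7, Dorne 5, Eskel 8, Farrow 3.
Webster: Arden 2, Brisco 17, Carrow 7, Dorne 5, Eskel 8, Farrow 4.
Farrow gets 3 under Jefferson and 4 under Webster.

Webster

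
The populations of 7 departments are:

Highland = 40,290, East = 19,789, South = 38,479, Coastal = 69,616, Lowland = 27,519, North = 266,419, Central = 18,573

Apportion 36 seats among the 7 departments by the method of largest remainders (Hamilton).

Standard divisor: 480685 ÷ 36 ≈ 13352.361.
Standard quotas: Highland 3.0174, East 1.4821, South 2.8818, Coastal 5.2138, Lowland 2.0610, North 19.9530, Central 1.3910.
Lower quotas: Highland 3, East 1, South 2, Coastal 5, Lowland 2, North 19, Central 1 (sum 33, leaving 3 seats).
Remainders in descending order: North 0.9530, South 0.8818, East 0.4821, Central 0.3910, Coastal 0.2138, Lowland 0.0610, Highland 0.0174.
The surplus seats go to North, South, East.

Highland=3, East=2, South=3, Coastal=5, Lowland=2, North=20, Central=1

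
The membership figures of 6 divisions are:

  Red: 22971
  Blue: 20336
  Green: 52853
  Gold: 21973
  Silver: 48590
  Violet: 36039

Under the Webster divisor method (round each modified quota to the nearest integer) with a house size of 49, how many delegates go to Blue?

Standard divisor 202762/49 ≈ 4138; standard quotas: Red 5.551, Blue 4.914, Green 12.773, Gold 5.310, Silver 11.742, Violet 8.709.
Rounding to the nearest integer gives 6, 5, 13, 5, 12, 9 = 50 seats, so the divisor must be adjusted.
With modified divisor 4200: modified quotas Red 5.469, Blue 4.842, Green 12.584, Gold 5.232, Silver 11.569, Violet 8.581.
Rounding to the nearest integer: Red 5, Blue 5, Green 13, Gold 5, Silver 12, Violet 9 (total 49).
Blue receives 5.

5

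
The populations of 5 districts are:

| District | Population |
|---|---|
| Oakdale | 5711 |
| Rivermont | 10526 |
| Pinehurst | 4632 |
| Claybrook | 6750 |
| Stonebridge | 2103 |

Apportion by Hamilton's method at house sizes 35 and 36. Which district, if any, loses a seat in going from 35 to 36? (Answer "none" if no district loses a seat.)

At 35 seats: Oakdale 7, Rivermont 12, Pinehurst 5, Claybrook 8, Stonebridge 3.
At 36 seats: Oakdale 7, Rivermont 13, Pinehurst 6, Claybrook 8, Stonebridge 2.
Stonebridge drops from 3 to 2.

Stonebridge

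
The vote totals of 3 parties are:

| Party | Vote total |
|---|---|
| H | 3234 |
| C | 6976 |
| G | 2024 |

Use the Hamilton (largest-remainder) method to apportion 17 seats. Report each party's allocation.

Standard divisor: 12234 ÷ 17 ≈ 719.647.
Standard quotas: H 4.4939, C 9.6936, G 2.8125.
Lower quotas: H 4, C 9, G 2 (sum 15, leaving 2 seats).
Remainders in descending order: G 0.8125, C 0.6936, H 0.4939.
Largest remainders: G, C receive the extra seats.

H 4; C 10; G 3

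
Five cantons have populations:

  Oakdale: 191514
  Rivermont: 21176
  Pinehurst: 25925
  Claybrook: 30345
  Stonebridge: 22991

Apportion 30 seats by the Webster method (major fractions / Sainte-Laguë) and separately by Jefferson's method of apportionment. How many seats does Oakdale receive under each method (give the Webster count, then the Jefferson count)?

20 and 21

Webster: Oakdale 20, Rivermont 2, Pinehurst 3, Claybrook 3, Stonebridge 2.
Jefferson: Oakdale 21, Rivermont 2, Pinehurst 2, Claybrook 3, Stonebridge 2.
Oakdale gets 20 under Webster and 21 under Jefferson.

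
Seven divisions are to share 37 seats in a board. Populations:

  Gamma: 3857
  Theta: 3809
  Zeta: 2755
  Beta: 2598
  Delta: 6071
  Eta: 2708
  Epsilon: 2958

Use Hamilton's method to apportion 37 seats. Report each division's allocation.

Gamma=6, Theta=6, Zeta=4, Beta=4, Delta=9, Eta=4, Epsilon=4

Total 24756; standard divisor 24756/37 ≈ 669.081.
Standard quotas: Gamma 5.7646, Theta 5.6929, Zeta 4.1176, Beta 3.8829, Delta 9.0736, Eta 4.0473, Epsilon 4.4210.
Lower quotas: Gamma 5, Theta 5, Zeta 4, Beta 3, Delta 9, Eta 4, Epsilon 4 (sum 34, leaving 3 seats).
Remainders in descending order: Beta 0.8829, Gamma 0.7646, Theta 0.6929, Epsilon 0.4210, Zeta 0.1176, Delta 0.0736, Eta 0.0473.
The surplus seats go to Beta, Gamma, Theta.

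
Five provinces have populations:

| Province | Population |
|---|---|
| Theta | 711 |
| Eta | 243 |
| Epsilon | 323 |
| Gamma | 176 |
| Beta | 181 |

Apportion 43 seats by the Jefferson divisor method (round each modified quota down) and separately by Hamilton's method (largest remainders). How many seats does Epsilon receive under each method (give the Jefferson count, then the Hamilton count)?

9 and 8

Jefferson: Theta 19, Eta 6, Epsilon 9, Gamma 4, Beta 5.
Hamilton: Theta 19, Eta 6, Epsilon 8, Gamma 5, Beta 5.
Epsilon gets 9 under Jefferson and 8 under Hamilton.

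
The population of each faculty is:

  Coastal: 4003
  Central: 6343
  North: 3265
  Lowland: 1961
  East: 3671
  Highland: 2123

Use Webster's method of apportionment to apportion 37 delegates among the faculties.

Standard divisor 21366/37 ≈ 577.459; standard quotas: Coastal 6.932, Central 10.984, North 5.654, Lowland 3.396, East 6.357, Highland 3.676.
Rounding to the nearest integer gives Coastal 7, Central 11, North 6, Lowland 3, East 6, Highland 4 — total 37, matching the house size, so no adjustment is needed.

Coastal 7, Central 11, North 6, Lowland 3, East 6, Highland 4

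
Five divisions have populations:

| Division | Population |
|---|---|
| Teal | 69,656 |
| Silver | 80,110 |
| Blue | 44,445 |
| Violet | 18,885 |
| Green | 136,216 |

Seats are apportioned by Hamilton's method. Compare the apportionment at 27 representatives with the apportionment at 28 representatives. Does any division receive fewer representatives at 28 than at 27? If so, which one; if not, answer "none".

At 27 seats: Teal 5, Silver 6, Blue 3, Violet 2, Green 11.
At 28 seats: Teal 6, Silver 6, Blue 4, Violet 1, Green 11.
Violet drops from 2 to 1.

Violet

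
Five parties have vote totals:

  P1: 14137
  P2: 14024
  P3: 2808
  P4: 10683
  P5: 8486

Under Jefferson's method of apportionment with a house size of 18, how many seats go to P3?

Standard divisor 50138/18 ≈ 2785.444; standard quotas: P1 5.075, P2 5.035, P3 1.008, P4 3.835, P5 3.047.
Rounding down gives 5, 5, 1, 3, 3 = 17 seats, so the divisor must be adjusted.
With modified divisor 2500: modified quotas P1 5.655, P2 5.610, P3 1.123, P4 4.273, P5 3.394.
Rounding down: P1 5, P2 5, P3 1, P4 4, P5 3 (total 18).
P3 receives 1.

1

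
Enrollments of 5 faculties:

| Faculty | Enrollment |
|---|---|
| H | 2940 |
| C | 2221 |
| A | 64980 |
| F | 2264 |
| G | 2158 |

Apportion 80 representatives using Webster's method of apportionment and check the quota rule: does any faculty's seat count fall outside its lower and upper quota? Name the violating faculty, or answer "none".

A

Standard quotas: H 3.154, C 2.383, A 69.718, F 2.429, G 2.315.
Webster allocation: H 3, C 2, A 71, F 2, G 2.
A has quota 69.718 (lower 69, upper 70) but receives 71 — outside the quota interval.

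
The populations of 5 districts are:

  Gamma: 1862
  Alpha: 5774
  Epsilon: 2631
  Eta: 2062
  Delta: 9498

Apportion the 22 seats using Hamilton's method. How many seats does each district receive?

The standard divisor is 21827/22 ≈ 992.136.
Standard quotas: Gamma 1.8768, Alpha 5.8198, Epsilon 2.6519, Eta 2.0783, Delta 9.5733.
Lower quotas: Gamma 1, Alpha 5, Epsilon 2, Eta 2, Delta 9 (sum 19, leaving 3 seats).
Remainders in descending order: Gamma 0.8768, Alpha 0.8198, Epsilon 0.6519, Delta 0.5733, Eta 0.0783.
Largest remainders: Gamma, Alpha, Epsilon receive the extra seats.

Gamma=2, Alpha=6, Epsilon=3, Eta=2, Delta=9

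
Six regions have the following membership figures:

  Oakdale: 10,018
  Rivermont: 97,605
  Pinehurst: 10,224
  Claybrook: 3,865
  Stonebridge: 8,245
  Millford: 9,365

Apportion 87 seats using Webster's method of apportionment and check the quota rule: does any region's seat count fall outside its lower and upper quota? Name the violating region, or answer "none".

Rivermont

Standard quotas: Oakdale 6.256, Rivermont 60.950, Pinehurst 6.384, Claybrook 2.414, Stonebridge 5.149, Millford 5.848.
Webster allocation: Oakdale 6, Rivermont 62, Pinehurst 6, Claybrook 2, Stonebridge 5, Millford 6.
Rivermont has quota 60.950 (lower 60, upper 61) but receives 62 — outside the quota interval.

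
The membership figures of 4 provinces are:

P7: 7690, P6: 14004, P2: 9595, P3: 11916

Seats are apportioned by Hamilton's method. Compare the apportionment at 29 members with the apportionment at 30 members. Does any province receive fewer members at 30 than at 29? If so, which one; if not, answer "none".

none

At 29 seats: P7 5, P6 9, P2 7, P3 8.
At 30 seats: P7 5, P6 10, P2 7, P3 8.
No province's allocation decreased.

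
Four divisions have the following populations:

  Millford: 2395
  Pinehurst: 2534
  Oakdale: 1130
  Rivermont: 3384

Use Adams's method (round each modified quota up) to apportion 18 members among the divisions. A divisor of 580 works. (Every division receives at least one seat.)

Millford=5; Pinehurst=5; Oakdale=2; Rivermont=6

With modified divisor 580: modified quotas Millford 4.129, Pinehurst 4.369, Oakdale 1.948, Rivermont 5.834.
Rounding up: Millford 5, Pinehurst 5, Oakdale 2, Rivermont 6 (total 18).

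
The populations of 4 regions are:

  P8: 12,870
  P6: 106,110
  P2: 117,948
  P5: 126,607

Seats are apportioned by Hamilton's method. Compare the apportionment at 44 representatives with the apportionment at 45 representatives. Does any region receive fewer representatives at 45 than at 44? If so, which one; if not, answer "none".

P8

At 44 seats: P8 2, P6 13, P2 14, P5 15.
At 45 seats: P8 1, P6 13, P2 15, P5 16.
P8 drops from 2 to 1.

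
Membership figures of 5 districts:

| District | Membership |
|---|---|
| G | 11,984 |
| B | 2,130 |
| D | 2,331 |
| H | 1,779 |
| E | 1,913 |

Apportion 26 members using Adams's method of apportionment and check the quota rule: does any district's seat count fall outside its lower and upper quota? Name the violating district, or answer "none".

Standard quotas: G 15.473, B 2.750, D 3.010, H 2.297, E 2.470.
Adams allocation: G 14, B 3, D 3, H 3, E 3.
G has quota 15.473 (lower 15, upper 16) but receives 14 — outside the quota interval.

G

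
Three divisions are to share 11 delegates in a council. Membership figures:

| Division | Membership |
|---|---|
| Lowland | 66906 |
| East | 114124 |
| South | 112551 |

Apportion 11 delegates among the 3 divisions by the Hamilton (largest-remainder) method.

Standard divisor: 293581 ÷ 11 ≈ 26689.182.
Standard quotas: Lowland 2.5069, East 4.2760, South 4.2171.
Lower quotas: Lowland 2, East 4, South 4 (sum 10, leaving 1 seat).
Remainders in descending order: Lowland 0.5069, East 0.2760, South 0.2171.
Largest remainder: Lowland receives the extra seat.

Lowland 3, East 4, South 4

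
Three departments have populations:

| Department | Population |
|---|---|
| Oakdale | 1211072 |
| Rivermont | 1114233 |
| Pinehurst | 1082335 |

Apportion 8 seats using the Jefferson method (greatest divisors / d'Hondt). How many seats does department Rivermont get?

3

Standard divisor 3407640/8 ≈ 425955; standard quotas: Oakdale 2.843, Rivermont 2.616, Pinehurst 2.541.
Rounding down gives 2, 2, 2 = 6 seats, so the divisor must be adjusted.
With modified divisor 366100: modified quotas Oakdale 3.308, Rivermont 3.044, Pinehurst 2.956.
Rounding down: Oakdale 3, Rivermont 3, Pinehurst 2 (total 8).
Rivermont receives 3.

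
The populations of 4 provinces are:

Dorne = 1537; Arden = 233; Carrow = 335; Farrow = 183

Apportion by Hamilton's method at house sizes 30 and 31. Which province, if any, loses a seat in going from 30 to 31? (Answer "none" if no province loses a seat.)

Farrow

At 30 seats: Dorne 20, Arden 3, Carrow 4, Farrow 3.
At 31 seats: Dorne 21, Arden 3, Carrow 5, Farrow 2.
Farrow drops from 3 to 2.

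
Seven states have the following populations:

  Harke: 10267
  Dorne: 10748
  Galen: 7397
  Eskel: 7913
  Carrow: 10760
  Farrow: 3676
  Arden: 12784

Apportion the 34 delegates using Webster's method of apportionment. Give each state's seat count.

Standard divisor 63545/34 ≈ 1868.971; standard quotas: Harke 5.493, Dorne 5.751, Galen 3.958, Eskel 4.234, Carrow 5.757, Farrow 1.967, Arden 6.840.
Rounding to the nearest integer gives Harke 5, Dorne 6, Galen 4, Eskel 4, Carrow 6, Farrow 2, Arden 7 — total 34, matching the house size, so no adjustment is needed.

Harke 5, Dorne 6, Galen 4, Eskel 4, Carrow 6, Farrow 2, Arden 7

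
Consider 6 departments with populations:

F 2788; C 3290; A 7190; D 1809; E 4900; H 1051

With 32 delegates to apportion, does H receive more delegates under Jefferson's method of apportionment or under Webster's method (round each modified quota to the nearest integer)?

Jefferson: F 4, C 5, A 11, D 3, E 8, H 1.
Webster: F 4, C 5, A 11, D 3, E 7, H 2.
H gets 1 under Jefferson and 2 under Webster.

Webster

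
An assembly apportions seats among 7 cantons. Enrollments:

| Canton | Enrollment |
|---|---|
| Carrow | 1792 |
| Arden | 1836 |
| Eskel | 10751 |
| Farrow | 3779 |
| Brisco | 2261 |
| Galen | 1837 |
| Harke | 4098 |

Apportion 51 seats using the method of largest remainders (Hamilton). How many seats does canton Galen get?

Total 26354; standard divisor 26354/51 ≈ 516.745.
Standard quotas: Carrow 3.4679, Arden 3.5530, Eskel 20.8052, Farrow 7.3131, Brisco 4.3755, Galen 3.5549, Harke 7.9304.
Lower quotas: Carrow 3, Arden 3, Eskel 20, Farrow 7, Brisco 4, Galen 3, Harke 7 (sum 47, leaving 4 seats).
Remainders in descending order: Harke 0.9304, Eskel 0.8052, Galen 0.5549, Arden 0.5530, Carrow 0.4679, Brisco 0.3755, Farrow 0.3131.
The surplus seats go to Harke, Eskel, Galen, Arden.
Galen receives 4.

4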